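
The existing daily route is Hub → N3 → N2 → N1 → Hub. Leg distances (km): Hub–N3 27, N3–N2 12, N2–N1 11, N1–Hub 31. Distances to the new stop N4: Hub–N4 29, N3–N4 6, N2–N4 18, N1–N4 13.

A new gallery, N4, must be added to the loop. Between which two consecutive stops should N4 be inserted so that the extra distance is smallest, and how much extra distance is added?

Insertion cost between consecutive stops i–j is d(i,N4) + d(N4,j) − d(i,j):
  between Hub and N3: 29 + 6 − 27 = 8
  between N3 and N2: 6 + 18 − 12 = 12
  between N2 and N1: 18 + 13 − 11 = 20
  between N1 and Hub: 13 + 29 − 31 = 11
Cheapest insertion is between Hub and N3, adding 8.
New total = 81 + 8 = 89.

+8 km — insert N4 between Hub and N3.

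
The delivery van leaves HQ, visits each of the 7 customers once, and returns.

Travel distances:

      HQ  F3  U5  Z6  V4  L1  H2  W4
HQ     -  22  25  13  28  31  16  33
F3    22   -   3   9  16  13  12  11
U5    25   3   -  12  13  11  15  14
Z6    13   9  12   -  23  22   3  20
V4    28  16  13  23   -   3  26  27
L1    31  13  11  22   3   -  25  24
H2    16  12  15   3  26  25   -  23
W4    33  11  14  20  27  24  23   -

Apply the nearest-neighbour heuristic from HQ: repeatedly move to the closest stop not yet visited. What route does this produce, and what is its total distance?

From HQ: distances to unvisited — Z6=13, H2=16, F3=22, U5=25, V4=28, L1=31, W4=33. Nearest is Z6 (13).
From Z6: distances to unvisited — H2=3, F3=9, U5=12, W4=20, L1=22, V4=23. Nearest is H2 (3).
From H2: distances to unvisited — F3=12, U5=15, W4=23, L1=25, V4=26. Nearest is F3 (12).
From F3: distances to unvisited — U5=3, W4=11, L1=13, V4=16. Nearest is U5 (3).
From U5: distances to unvisited — L1=11, V4=13, W4=14. Nearest is L1 (11).
From L1: distances to unvisited — V4=3, W4=24. Nearest is V4 (3).
From V4: distances to unvisited — W4=27. Nearest is W4 (27).
Return W4→HQ: 33.
Total = 13 + 3 + 12 + 3 + 11 + 3 + 27 + 33 = 105.

Nearest-neighbour total = 105; route HQ → Z6 → H2 → F3 → U5 → L1 → V4 → W4 → HQ.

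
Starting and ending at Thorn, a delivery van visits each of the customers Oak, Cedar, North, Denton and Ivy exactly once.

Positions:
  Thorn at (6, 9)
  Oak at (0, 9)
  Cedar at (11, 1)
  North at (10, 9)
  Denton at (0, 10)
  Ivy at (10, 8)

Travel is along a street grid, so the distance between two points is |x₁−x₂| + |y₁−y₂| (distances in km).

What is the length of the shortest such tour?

With 5 stops there are 5!/2 = 60 distinct round trips (a route and its reverse cost the same).
Thorn - Oak - Cedar - North - Denton - Ivy - Thorn: 6+19+9+11+12+5 = 62
Thorn - Oak - Cedar - North - Ivy - Denton - Thorn: 6+19+9+1+12+7 = 54
Thorn - Oak - Cedar - Denton - North - Ivy - Thorn: 6+19+20+11+1+5 = 62
Thorn - Oak - Cedar - Denton - Ivy - North - Thorn: 6+19+20+12+1+4 = 62
Thorn - Oak - Cedar - Ivy - North - Denton - Thorn: 6+19+8+1+11+7 = 52
Thorn - Oak - Cedar - Ivy - Denton - North - Thorn: 6+19+8+12+11+4 = 60
Thorn - Oak - North - Cedar - Denton - Ivy - Thorn: 6+10+9+20+12+5 = 62
Thorn - Oak - North - Cedar - Ivy - Denton - Thorn: 6+10+9+8+12+7 = 52
Thorn - Oak - North - Denton - Cedar - Ivy - Thorn: 6+10+11+20+8+5 = 60
Thorn - Oak - North - Denton - Ivy - Cedar - Thorn: 6+10+11+12+8+13 = 60
Thorn - Oak - North - Ivy - Cedar - Denton - Thorn: 6+10+1+8+20+7 = 52
Thorn - Oak - North - Ivy - Denton - Cedar - Thorn: 6+10+1+12+20+13 = 62
Thorn - Oak - Denton - Cedar - North - Ivy - Thorn: 6+1+20+9+1+5 = 42
Thorn - Oak - Denton - Cedar - Ivy - North - Thorn: 6+1+20+8+1+4 = 40
… (46 more)
The minimum is 40.
One optimal route: Thorn → Oak → Denton → Cedar → Ivy → North → Thorn (or its reverse).

Shortest round trip = 40 km.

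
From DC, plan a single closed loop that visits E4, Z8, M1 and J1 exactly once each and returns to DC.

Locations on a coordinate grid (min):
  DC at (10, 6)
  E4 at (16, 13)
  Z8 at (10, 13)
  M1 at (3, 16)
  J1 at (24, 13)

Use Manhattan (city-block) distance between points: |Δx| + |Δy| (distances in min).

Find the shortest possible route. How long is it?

Minimum total distance: 62 min.

DC→E4→Z8→M1→J1→DC: 13+6+10+24+21 = 74
DC→E4→Z8→J1→M1→DC: 13+6+14+24+17 = 74
DC→E4→M1→Z8→J1→DC: 13+16+10+14+21 = 74
DC→E4→M1→J1→Z8→DC: 13+16+24+14+7 = 74
DC→E4→J1→Z8→M1→DC: 13+8+14+10+17 = 62
DC→E4→J1→M1→Z8→DC: 13+8+24+10+7 = 62
DC→Z8→E4→M1→J1→DC: 7+6+16+24+21 = 74
DC→Z8→E4→J1→M1→DC: 7+6+8+24+17 = 62
DC→Z8→M1→E4→J1→DC: 7+10+16+8+21 = 62
DC→Z8→J1→E4→M1→DC: 7+14+8+16+17 = 62
DC→M1→E4→Z8→J1→DC: 17+16+6+14+21 = 74
DC→M1→Z8→E4→J1→DC: 17+10+6+8+21 = 62
The minimum is 62.
One optimal route: DC → E4 → J1 → Z8 → M1 → DC (or its reverse).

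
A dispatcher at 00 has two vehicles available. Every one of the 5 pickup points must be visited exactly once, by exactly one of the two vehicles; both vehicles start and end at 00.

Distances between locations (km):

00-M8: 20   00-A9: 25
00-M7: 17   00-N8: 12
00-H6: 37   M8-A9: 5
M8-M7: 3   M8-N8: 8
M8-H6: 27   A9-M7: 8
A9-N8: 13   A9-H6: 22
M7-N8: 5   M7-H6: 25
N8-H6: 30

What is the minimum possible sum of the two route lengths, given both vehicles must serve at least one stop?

108 km — the smallest possible combined total.

There are 2^4 − 1 = 15 ways to divide the 5 stops into two non-empty groups. For each, the best each vehicle can do is its own shortest tour through its group:
  {M8} + {A9, M7, N8, H6}: 40 + 84 = 124
  {A9} + {M8, M7, N8, H6}: 50 + 84 = 134
  {M8, A9} + {M7, N8, H6}: 50 + 79 = 129
  {M7} + {M8, A9, N8, H6}: 34 + 84 = 118
  {M8, M7} + {A9, N8, H6}: 40 + 84 = 124
  {A9, M7} + {M8, N8, H6}: 50 + 84 = 134
  … (15 splits in total)
  {N8} + {M8, A9, M7, H6}: 24 + 84 = 108  ← best
Best: vehicle 1 00 → N8 → 00 = 24; vehicle 2 00 → M7 → M8 → A9 → H6 → 00 = 84; combined 108.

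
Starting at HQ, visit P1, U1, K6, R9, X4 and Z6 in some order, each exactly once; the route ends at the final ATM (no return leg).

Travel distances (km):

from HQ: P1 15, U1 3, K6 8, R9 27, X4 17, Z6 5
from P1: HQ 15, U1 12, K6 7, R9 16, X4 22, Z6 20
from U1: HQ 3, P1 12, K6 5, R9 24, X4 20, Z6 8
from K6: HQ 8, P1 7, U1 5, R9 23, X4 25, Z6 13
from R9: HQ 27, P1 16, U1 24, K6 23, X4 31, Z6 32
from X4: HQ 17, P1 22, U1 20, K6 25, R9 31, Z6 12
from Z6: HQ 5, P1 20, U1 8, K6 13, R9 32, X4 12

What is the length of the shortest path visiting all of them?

Shortest open route: 65 km.

There are 6! = 720 possible orderings.
HQ → P1 → U1 → K6 → R9 → X4 → Z6: 15+12+5+23+31+12 = 98
HQ → P1 → U1 → K6 → R9 → Z6 → X4: 15+12+5+23+32+12 = 99
HQ → P1 → U1 → K6 → X4 → R9 → Z6: 15+12+5+25+31+32 = 120
HQ → P1 → U1 → K6 → X4 → Z6 → R9: 15+12+5+25+12+32 = 101
HQ → P1 → U1 → K6 → Z6 → R9 → X4: 15+12+5+13+32+31 = 108
HQ → P1 → U1 → K6 → Z6 → X4 → R9: 15+12+5+13+12+31 = 88
HQ → P1 → U1 → R9 → K6 → X4 → Z6: 15+12+24+23+25+12 = 111
HQ → P1 → U1 → R9 → K6 → Z6 → X4: 15+12+24+23+13+12 = 99
… (712 more)
HQ → X4 → Z6 → U1 → K6 → P1 → R9: 17+12+8+5+7+16 = 65  ← best
The minimum is 65.
One shortest path: HQ → X4 → Z6 → U1 → K6 → P1 → R9.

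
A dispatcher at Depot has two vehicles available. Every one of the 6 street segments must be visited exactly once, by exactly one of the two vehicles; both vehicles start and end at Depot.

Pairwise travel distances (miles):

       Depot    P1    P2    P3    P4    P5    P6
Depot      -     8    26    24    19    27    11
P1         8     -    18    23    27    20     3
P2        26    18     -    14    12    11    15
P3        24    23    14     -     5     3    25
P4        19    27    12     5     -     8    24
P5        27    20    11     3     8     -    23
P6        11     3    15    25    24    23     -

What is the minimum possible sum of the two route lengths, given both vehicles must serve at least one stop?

Check every non-empty split of the stops between the two vehicles; for each half take its own optimal tour:
  {P1} + {P2, P3, P4, P5, P6}: 16 + 64 = 80
  {P2} + {P1, P3, P4, P5, P6}: 52 + 61 = 113
  {P1, P2} + {P3, P4, P5, P6}: 52 + 61 = 113
  {P3} + {P1, P2, P4, P5, P6}: 48 + 64 = 112
  {P1, P3} + {P2, P4, P5, P6}: 55 + 64 = 119
  {P2, P3} + {P1, P4, P5, P6}: 64 + 61 = 125
  … (31 splits in total)
Best: vehicle 1 Depot → P1 → Depot = 16; vehicle 2 Depot → P4 → P3 → P5 → P2 → P6 → Depot = 64; combined 80.

80 miles — the smallest possible combined total.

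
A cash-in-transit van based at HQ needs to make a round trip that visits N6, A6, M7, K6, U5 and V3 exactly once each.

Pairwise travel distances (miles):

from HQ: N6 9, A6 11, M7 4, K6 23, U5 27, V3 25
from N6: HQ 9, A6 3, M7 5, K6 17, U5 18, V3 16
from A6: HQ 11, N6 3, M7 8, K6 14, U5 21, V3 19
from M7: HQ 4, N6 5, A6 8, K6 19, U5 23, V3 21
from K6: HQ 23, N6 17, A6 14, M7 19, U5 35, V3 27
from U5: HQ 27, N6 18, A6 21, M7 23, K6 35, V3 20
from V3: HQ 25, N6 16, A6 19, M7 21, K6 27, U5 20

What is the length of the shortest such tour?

There are 360 distinct closed tours to check (reversals are equivalent).
HQ-N6-A6-M7-K6-U5-V3-HQ: 9+3+8+19+35+20+25 = 119
HQ-N6-A6-M7-K6-V3-U5-HQ: 9+3+8+19+27+20+27 = 113
HQ-N6-A6-M7-U5-K6-V3-HQ: 9+3+8+23+35+27+25 = 130
HQ-N6-A6-M7-U5-V3-K6-HQ: 9+3+8+23+20+27+23 = 113
HQ-N6-A6-M7-V3-K6-U5-HQ: 9+3+8+21+27+35+27 = 130
HQ-N6-A6-M7-V3-U5-K6-HQ: 9+3+8+21+20+35+23 = 119
HQ-N6-A6-K6-M7-U5-V3-HQ: 9+3+14+19+23+20+25 = 113
HQ-N6-A6-K6-M7-V3-U5-HQ: 9+3+14+19+21+20+27 = 113
… (352 more)
HQ-A6-K6-V3-U5-N6-M7-HQ: 11+14+27+20+18+5+4 = 99  ← best
The minimum is 99.
One optimal route: HQ → A6 → K6 → V3 → U5 → N6 → M7 → HQ (or its reverse).

99 miles — the shortest possible round trip.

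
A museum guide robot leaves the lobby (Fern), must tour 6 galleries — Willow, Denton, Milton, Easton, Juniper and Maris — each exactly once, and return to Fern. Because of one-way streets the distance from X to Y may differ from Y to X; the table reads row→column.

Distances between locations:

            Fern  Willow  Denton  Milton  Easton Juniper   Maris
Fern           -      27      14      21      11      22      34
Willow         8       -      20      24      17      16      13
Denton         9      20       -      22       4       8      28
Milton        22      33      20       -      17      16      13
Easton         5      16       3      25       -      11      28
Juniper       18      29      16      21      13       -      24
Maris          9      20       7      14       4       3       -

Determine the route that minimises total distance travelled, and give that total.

Minimum total distance: 81.

Fern - Willow - Denton - Milton - Easton - Juniper - Maris - Fern: 27+20+22+17+11+24+9 = 130
Fern - Willow - Denton - Milton - Easton - Maris - Juniper - Fern: 27+20+22+17+28+3+18 = 135
Fern - Willow - Denton - Milton - Juniper - Easton - Maris - Fern: 27+20+22+16+13+28+9 = 135
Fern - Willow - Denton - Milton - Juniper - Maris - Easton - Fern: 27+20+22+16+24+4+5 = 118
Fern - Willow - Denton - Milton - Maris - Easton - Juniper - Fern: 27+20+22+13+4+11+18 = 115
Fern - Willow - Denton - Milton - Maris - Juniper - Easton - Fern: 27+20+22+13+3+13+5 = 103
Fern - Willow - Denton - Easton - Milton - Juniper - Maris - Fern: 27+20+4+25+16+24+9 = 125
Fern - Willow - Denton - Easton - Milton - Maris - Juniper - Fern: 27+20+4+25+13+3+18 = 110
… (712 more)
Fern - Milton - Maris - Juniper - Denton - Easton - Willow - Fern: 21+13+3+16+4+16+8 = 81  ← best
The minimum is 81.
One optimal route: Fern → Milton → Maris → Juniper → Denton → Easton → Willow → Fern.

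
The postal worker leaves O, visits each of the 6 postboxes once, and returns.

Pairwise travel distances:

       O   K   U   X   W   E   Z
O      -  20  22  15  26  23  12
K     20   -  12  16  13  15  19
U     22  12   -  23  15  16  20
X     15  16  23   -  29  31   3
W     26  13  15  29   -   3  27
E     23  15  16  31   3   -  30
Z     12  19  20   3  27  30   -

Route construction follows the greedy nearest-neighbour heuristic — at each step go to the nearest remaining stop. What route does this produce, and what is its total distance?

From O: distances to unvisited — Z=12, X=15, K=20, U=22, E=23, W=26. Nearest is Z (12).
From Z: distances to unvisited — X=3, K=19, U=20, W=27, E=30. Nearest is X (3).
From X: distances to unvisited — K=16, U=23, W=29, E=31. Nearest is K (16).
From K: distances to unvisited — U=12, W=13, E=15. Nearest is U (12).
From U: distances to unvisited — W=15, E=16. Nearest is W (15).
From W: distances to unvisited — E=3. Nearest is E (3).
Return E→O: 23.
Total = 12 + 3 + 16 + 12 + 15 + 3 + 23 = 84.

Total distance 84 via the nearest-neighbour route O → Z → X → K → U → W → E → O.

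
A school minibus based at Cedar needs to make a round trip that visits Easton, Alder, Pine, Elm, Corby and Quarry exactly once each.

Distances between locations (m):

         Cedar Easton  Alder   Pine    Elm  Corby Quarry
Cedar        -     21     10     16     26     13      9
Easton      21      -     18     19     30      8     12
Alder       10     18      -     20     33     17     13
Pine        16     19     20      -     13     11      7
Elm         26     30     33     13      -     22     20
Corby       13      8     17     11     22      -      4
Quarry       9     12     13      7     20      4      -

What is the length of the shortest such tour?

Cedar - Easton - Alder - Pine - Elm - Corby - Quarry - Cedar: 21+18+20+13+22+4+9 = 107
Cedar - Easton - Alder - Pine - Elm - Quarry - Corby - Cedar: 21+18+20+13+20+4+13 = 109
Cedar - Easton - Alder - Pine - Corby - Elm - Quarry - Cedar: 21+18+20+11+22+20+9 = 121
Cedar - Easton - Alder - Pine - Corby - Quarry - Elm - Cedar: 21+18+20+11+4+20+26 = 120
Cedar - Easton - Alder - Pine - Quarry - Elm - Corby - Cedar: 21+18+20+7+20+22+13 = 121
Cedar - Easton - Alder - Pine - Quarry - Corby - Elm - Cedar: 21+18+20+7+4+22+26 = 118
Cedar - Easton - Alder - Elm - Pine - Corby - Quarry - Cedar: 21+18+33+13+11+4+9 = 109
Cedar - Easton - Alder - Elm - Pine - Quarry - Corby - Cedar: 21+18+33+13+7+4+13 = 109
… (352 more)
Cedar - Alder - Easton - Corby - Quarry - Pine - Elm - Cedar: 10+18+8+4+7+13+26 = 86  ← best
The minimum is 86.
One optimal route: Cedar → Alder → Easton → Corby → Quarry → Pine → Elm → Cedar (or its reverse).

86 m — the shortest possible round trip.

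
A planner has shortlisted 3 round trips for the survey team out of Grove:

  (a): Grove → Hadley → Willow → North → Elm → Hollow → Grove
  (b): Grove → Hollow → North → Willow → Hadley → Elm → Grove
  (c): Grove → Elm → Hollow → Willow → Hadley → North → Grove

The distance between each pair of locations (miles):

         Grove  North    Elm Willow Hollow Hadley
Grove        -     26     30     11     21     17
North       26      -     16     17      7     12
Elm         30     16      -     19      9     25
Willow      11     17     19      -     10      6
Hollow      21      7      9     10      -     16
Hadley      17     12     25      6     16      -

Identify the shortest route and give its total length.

(a): 17 + 6 + 17 + 16 + 9 + 21 = 86
(b): 21 + 7 + 17 + 6 + 25 + 30 = 106
(c): 30 + 9 + 10 + 6 + 12 + 26 = 93

86 miles — (a) is the shortest.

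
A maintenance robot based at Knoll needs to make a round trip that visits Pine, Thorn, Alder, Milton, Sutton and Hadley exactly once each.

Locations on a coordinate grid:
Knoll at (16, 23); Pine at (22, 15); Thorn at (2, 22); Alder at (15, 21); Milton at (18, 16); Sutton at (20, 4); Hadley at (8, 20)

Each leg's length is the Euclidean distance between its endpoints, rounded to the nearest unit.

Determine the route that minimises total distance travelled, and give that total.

Shortest round trip = 62.

With 6 stops there are 6!/2 = 360 distinct round trips (a route and its reverse cost the same).
Knoll → Pine → Thorn → Alder → Milton → Sutton → Hadley → Knoll: 10+21+13+6+12+20+9 = 91
Knoll → Pine → Thorn → Alder → Milton → Hadley → Sutton → Knoll: 10+21+13+6+11+20+19 = 100
Knoll → Pine → Thorn → Alder → Sutton → Milton → Hadley → Knoll: 10+21+13+18+12+11+9 = 94
Knoll → Pine → Thorn → Alder → Sutton → Hadley → Milton → Knoll: 10+21+13+18+20+11+7 = 100
Knoll → Pine → Thorn → Alder → Hadley → Milton → Sutton → Knoll: 10+21+13+7+11+12+19 = 93
Knoll → Pine → Thorn → Alder → Hadley → Sutton → Milton → Knoll: 10+21+13+7+20+12+7 = 90
Knoll → Pine → Thorn → Milton → Alder → Sutton → Hadley → Knoll: 10+21+17+6+18+20+9 = 101
Knoll → Pine → Thorn → Milton → Alder → Hadley → Sutton → Knoll: 10+21+17+6+7+20+19 = 100
… (352 more)
Knoll → Alder → Hadley → Thorn → Sutton → Pine → Milton → Knoll: 2+7+6+25+11+4+7 = 62  ← best
The minimum is 62.
One optimal route: Knoll → Alder → Hadley → Thorn → Sutton → Pine → Milton → Knoll (or its reverse).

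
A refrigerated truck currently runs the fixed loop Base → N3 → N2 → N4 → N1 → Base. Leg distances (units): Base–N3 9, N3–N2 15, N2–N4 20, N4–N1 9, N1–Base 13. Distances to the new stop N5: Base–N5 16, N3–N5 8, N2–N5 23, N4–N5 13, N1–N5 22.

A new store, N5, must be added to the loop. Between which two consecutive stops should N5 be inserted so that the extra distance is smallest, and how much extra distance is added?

Adding 15 by placing N5 on the Base–N3 leg.

Insertion cost between consecutive stops i–j is d(i,N5) + d(N5,j) − d(i,j):
  between Base and N3: 16 + 8 − 9 = 15
  between N3 and N2: 8 + 23 − 15 = 16
  between N2 and N4: 23 + 13 − 20 = 16
  between N4 and N1: 13 + 22 − 9 = 26
  between N1 and Base: 22 + 16 − 13 = 25
Cheapest insertion is between Base and N3, adding 15.
New total = 66 + 15 = 81.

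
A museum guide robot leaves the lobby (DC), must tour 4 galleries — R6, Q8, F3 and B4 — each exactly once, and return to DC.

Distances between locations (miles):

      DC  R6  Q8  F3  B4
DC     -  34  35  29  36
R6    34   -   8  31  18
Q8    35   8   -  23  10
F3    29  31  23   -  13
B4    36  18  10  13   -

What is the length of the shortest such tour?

With 4 stops there are 4!/2 = 12 distinct round trips (a route and its reverse cost the same).
DC-R6-Q8-F3-B4-DC: 34+8+23+13+36 = 114
DC-R6-Q8-B4-F3-DC: 34+8+10+13+29 = 94
DC-R6-F3-Q8-B4-DC: 34+31+23+10+36 = 134
DC-R6-F3-B4-Q8-DC: 34+31+13+10+35 = 123
DC-R6-B4-Q8-F3-DC: 34+18+10+23+29 = 114
DC-R6-B4-F3-Q8-DC: 34+18+13+23+35 = 123
DC-Q8-R6-F3-B4-DC: 35+8+31+13+36 = 123
DC-Q8-R6-B4-F3-DC: 35+8+18+13+29 = 103
DC-Q8-F3-R6-B4-DC: 35+23+31+18+36 = 143
DC-Q8-B4-R6-F3-DC: 35+10+18+31+29 = 123
DC-F3-R6-Q8-B4-DC: 29+31+8+10+36 = 114
DC-F3-Q8-R6-B4-DC: 29+23+8+18+36 = 114
The minimum is 94.
One optimal route: DC → R6 → Q8 → B4 → F3 → DC (or its reverse).

Minimum total distance: 94 miles.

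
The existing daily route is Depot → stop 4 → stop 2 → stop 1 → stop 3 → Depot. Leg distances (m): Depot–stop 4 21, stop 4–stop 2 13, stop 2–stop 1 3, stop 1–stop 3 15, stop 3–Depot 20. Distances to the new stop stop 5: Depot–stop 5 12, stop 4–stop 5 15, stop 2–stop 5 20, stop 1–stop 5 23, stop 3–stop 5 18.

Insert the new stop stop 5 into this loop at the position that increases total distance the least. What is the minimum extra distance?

+6 m — insert stop 5 between Depot and stop 4.

Insertion cost between consecutive stops i–j is d(i,stop 5) + d(stop 5,j) − d(i,j):
  between Depot and stop 4: 12 + 15 − 21 = 6
  between stop 4 and stop 2: 15 + 20 − 13 = 22
  between stop 2 and stop 1: 20 + 23 − 3 = 40
  between stop 1 and stop 3: 23 + 18 − 15 = 26
  between stop 3 and Depot: 18 + 12 − 20 = 10
Cheapest insertion is between Depot and stop 4, adding 6.
New total = 72 + 6 = 78.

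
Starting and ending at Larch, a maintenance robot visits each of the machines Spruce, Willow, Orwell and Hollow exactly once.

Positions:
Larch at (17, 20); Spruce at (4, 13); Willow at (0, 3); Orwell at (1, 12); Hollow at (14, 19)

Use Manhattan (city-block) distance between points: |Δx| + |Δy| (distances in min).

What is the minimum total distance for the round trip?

Minimum total distance: 68 min.

There are 12 distinct closed tours to check (reversals are equivalent).
Larch → Spruce → Willow → Orwell → Hollow → Larch: 20+14+10+20+4 = 68
Larch → Spruce → Willow → Hollow → Orwell → Larch: 20+14+30+20+24 = 108
Larch → Spruce → Orwell → Willow → Hollow → Larch: 20+4+10+30+4 = 68
Larch → Spruce → Orwell → Hollow → Willow → Larch: 20+4+20+30+34 = 108
Larch → Spruce → Hollow → Willow → Orwell → Larch: 20+16+30+10+24 = 100
Larch → Spruce → Hollow → Orwell → Willow → Larch: 20+16+20+10+34 = 100
Larch → Willow → Spruce → Orwell → Hollow → Larch: 34+14+4+20+4 = 76
Larch → Willow → Spruce → Hollow → Orwell → Larch: 34+14+16+20+24 = 108
Larch → Willow → Orwell → Spruce → Hollow → Larch: 34+10+4+16+4 = 68
Larch → Willow → Hollow → Spruce → Orwell → Larch: 34+30+16+4+24 = 108
Larch → Orwell → Spruce → Willow → Hollow → Larch: 24+4+14+30+4 = 76
Larch → Orwell → Willow → Spruce → Hollow → Larch: 24+10+14+16+4 = 68
The minimum is 68.
One optimal route: Larch → Spruce → Willow → Orwell → Hollow → Larch (or its reverse).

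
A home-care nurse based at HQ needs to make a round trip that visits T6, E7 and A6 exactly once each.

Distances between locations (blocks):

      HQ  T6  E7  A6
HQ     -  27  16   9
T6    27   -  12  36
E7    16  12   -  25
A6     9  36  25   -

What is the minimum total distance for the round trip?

With 3 stops there are 3!/2 = 3 distinct round trips (a route and its reverse cost the same).
HQ → T6 → E7 → A6 → HQ: 27+12+25+9 = 73
HQ → T6 → A6 → E7 → HQ: 27+36+25+16 = 104
HQ → E7 → T6 → A6 → HQ: 16+12+36+9 = 73
The minimum is 73.
One optimal route: HQ → T6 → E7 → A6 → HQ (or its reverse).

Shortest round trip = 73 blocks.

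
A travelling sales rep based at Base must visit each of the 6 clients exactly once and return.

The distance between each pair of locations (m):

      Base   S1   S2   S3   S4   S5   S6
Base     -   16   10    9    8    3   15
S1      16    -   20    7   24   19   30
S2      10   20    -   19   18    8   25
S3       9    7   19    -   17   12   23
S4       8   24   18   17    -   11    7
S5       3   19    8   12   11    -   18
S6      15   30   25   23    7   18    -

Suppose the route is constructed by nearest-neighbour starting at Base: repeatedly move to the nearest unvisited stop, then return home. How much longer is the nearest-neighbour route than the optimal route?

Base: S5=3, S4=8, S3=9, S2=10, S6=15, S1=16 ⇒ S5
S5: S2=8, S4=11, S3=12, S6=18, S1=19 ⇒ S2
S2: S4=18, S3=19, S1=20, S6=25 ⇒ S4
S4: S6=7, S3=17, S1=24 ⇒ S6
S6: S3=23, S1=30 ⇒ S3
S3: S1=7 ⇒ S1
NN route Base → S5 → S2 → S4 → S6 → S3 → S1 → Base costs 82.
Optimal: Base → S4 → S6 → S3 → S1 → S2 → S5 → Base costs 76 (by enumerating all 360 distinct tours).
Excess = 82 − 76 = 6.

6 m longer than the optimal tour.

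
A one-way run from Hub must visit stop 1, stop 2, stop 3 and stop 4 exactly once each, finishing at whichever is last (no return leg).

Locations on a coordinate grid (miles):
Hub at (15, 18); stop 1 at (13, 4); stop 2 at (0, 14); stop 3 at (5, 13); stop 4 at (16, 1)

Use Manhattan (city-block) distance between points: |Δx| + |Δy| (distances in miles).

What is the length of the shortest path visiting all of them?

47 miles — the minimum one-way total.

There are 4! = 24 possible orderings.
Hub→stop 1→stop 2→stop 3→stop 4: 16+23+6+23 = 68
Hub→stop 1→stop 2→stop 4→stop 3: 16+23+29+23 = 91
Hub→stop 1→stop 3→stop 2→stop 4: 16+17+6+29 = 68
Hub→stop 1→stop 3→stop 4→stop 2: 16+17+23+29 = 85
Hub→stop 1→stop 4→stop 2→stop 3: 16+6+29+6 = 57
Hub→stop 1→stop 4→stop 3→stop 2: 16+6+23+6 = 51
Hub→stop 2→stop 1→stop 3→stop 4: 19+23+17+23 = 82
Hub→stop 2→stop 1→stop 4→stop 3: 19+23+6+23 = 71
Hub→stop 2→stop 3→stop 1→stop 4: 19+6+17+6 = 48
Hub→stop 2→stop 3→stop 4→stop 1: 19+6+23+6 = 54
Hub→stop 2→stop 4→stop 1→stop 3: 19+29+6+17 = 71
Hub→stop 2→stop 4→stop 3→stop 1: 19+29+23+17 = 88
Hub→stop 3→stop 1→stop 2→stop 4: 15+17+23+29 = 84
Hub→stop 3→stop 1→stop 4→stop 2: 15+17+6+29 = 67
… (10 more)
Hub→stop 4→stop 1→stop 3→stop 2: 18+6+17+6 = 47  ← best
The minimum is 47.
One shortest path: Hub → stop 4 → stop 1 → stop 3 → stop 2.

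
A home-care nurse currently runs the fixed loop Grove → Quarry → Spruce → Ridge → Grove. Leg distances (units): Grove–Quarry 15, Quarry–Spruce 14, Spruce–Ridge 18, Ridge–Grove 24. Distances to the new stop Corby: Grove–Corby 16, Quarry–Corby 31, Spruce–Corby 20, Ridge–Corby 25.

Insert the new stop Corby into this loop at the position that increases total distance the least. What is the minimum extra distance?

Adding 17 by placing Corby on the Ridge–Grove leg.

Insertion cost between consecutive stops i–j is d(i,Corby) + d(Corby,j) − d(i,j):
  between Grove and Quarry: 16 + 31 − 15 = 32
  between Quarry and Spruce: 31 + 20 − 14 = 37
  between Spruce and Ridge: 20 + 25 − 18 = 27
  between Ridge and Grove: 25 + 16 − 24 = 17
Cheapest insertion is between Ridge and Grove, adding 17.
New total = 71 + 17 = 88.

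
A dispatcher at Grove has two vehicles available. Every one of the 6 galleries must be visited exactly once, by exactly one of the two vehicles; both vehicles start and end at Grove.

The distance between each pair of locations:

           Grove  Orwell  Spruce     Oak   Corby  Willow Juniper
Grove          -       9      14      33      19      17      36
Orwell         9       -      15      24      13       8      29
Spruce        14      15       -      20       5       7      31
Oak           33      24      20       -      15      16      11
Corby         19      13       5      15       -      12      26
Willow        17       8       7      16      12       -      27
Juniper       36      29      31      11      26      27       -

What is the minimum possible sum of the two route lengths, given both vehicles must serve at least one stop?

107 — the smallest possible combined total.

Try each way of splitting the stops between the two vehicles (each non-empty) and, for each split, find the best tour for each vehicle:
  {Orwell} + {Spruce, Oak, Corby, Willow, Juniper}: 18 + 89 = 107
  {Spruce} + {Orwell, Oak, Corby, Willow, Juniper}: 28 + 89 = 117
  {Orwell, Spruce} + {Oak, Corby, Willow, Juniper}: 38 + 89 = 127
  {Oak} + {Orwell, Spruce, Corby, Willow, Juniper}: 66 + 89 = 155
  {Orwell, Oak} + {Spruce, Corby, Willow, Juniper}: 66 + 89 = 155
  {Spruce, Oak} + {Orwell, Corby, Willow, Juniper}: 67 + 89 = 156
  … (31 splits in total)
Best: vehicle 1 Grove → Orwell → Grove = 18; vehicle 2 Grove → Spruce → Corby → Oak → Juniper → Willow → Grove = 89; combined 107.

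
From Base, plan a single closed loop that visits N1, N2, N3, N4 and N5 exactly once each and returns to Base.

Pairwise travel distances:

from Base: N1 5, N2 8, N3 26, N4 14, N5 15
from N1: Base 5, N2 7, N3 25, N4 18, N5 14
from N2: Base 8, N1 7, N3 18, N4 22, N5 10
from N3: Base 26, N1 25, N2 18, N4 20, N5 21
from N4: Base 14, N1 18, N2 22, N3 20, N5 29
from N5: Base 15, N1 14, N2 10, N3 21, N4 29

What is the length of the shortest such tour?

With 5 stops there are 5!/2 = 60 distinct round trips (a route and its reverse cost the same).
Base → N1 → N2 → N3 → N4 → N5 → Base: 5+7+18+20+29+15 = 94
Base → N1 → N2 → N3 → N5 → N4 → Base: 5+7+18+21+29+14 = 94
Base → N1 → N2 → N4 → N3 → N5 → Base: 5+7+22+20+21+15 = 90
Base → N1 → N2 → N4 → N5 → N3 → Base: 5+7+22+29+21+26 = 110
Base → N1 → N2 → N5 → N3 → N4 → Base: 5+7+10+21+20+14 = 77
Base → N1 → N2 → N5 → N4 → N3 → Base: 5+7+10+29+20+26 = 97
Base → N1 → N3 → N2 → N4 → N5 → Base: 5+25+18+22+29+15 = 114
Base → N1 → N3 → N2 → N5 → N4 → Base: 5+25+18+10+29+14 = 101
Base → N1 → N3 → N4 → N2 → N5 → Base: 5+25+20+22+10+15 = 97
Base → N1 → N3 → N4 → N5 → N2 → Base: 5+25+20+29+10+8 = 97
Base → N1 → N3 → N5 → N2 → N4 → Base: 5+25+21+10+22+14 = 97
Base → N1 → N3 → N5 → N4 → N2 → Base: 5+25+21+29+22+8 = 110
Base → N1 → N4 → N2 → N3 → N5 → Base: 5+18+22+18+21+15 = 99
Base → N1 → N4 → N2 → N5 → N3 → Base: 5+18+22+10+21+26 = 102
… (46 more)
The minimum is 77.
One optimal route: Base → N1 → N2 → N5 → N3 → N4 → Base (or its reverse).

Shortest round trip = 77.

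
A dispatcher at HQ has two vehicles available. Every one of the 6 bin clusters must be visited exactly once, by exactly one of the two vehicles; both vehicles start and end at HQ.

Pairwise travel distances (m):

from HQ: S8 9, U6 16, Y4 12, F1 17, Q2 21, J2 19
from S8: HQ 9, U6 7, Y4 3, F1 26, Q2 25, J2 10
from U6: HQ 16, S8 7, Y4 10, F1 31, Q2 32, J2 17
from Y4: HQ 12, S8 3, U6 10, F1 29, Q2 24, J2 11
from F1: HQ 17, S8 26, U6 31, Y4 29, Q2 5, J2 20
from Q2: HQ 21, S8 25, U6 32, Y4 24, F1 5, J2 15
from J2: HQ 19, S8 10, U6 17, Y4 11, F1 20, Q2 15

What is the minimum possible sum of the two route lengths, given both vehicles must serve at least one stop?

92 m — the smallest possible combined total.

There are 2^5 − 1 = 31 ways to divide the 6 stops into two non-empty groups. For each, the best each vehicle can do is its own shortest tour through its group:
  {S8} + {U6, Y4, F1, Q2, J2}: 18 + 74 = 92
  {U6} + {S8, Y4, F1, Q2, J2}: 32 + 60 = 92
  {S8, U6} + {Y4, F1, Q2, J2}: 32 + 60 = 92
  {Y4} + {S8, U6, F1, Q2, J2}: 24 + 70 = 94
  {S8, Y4} + {U6, F1, Q2, J2}: 24 + 70 = 94
  {U6, Y4} + {S8, F1, Q2, J2}: 38 + 56 = 94
  … (31 splits in total)
Best: vehicle 1 HQ → S8 → HQ = 18; vehicle 2 HQ → U6 → Y4 → J2 → Q2 → F1 → HQ = 74; combined 92.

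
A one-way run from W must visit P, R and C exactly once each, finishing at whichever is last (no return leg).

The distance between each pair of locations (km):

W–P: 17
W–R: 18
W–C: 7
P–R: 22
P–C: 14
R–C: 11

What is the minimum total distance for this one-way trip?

40 km — the minimum one-way total.

There are 3! = 6 possible orderings.
W - P - R - C: 17+22+11 = 50
W - P - C - R: 17+14+11 = 42
W - R - P - C: 18+22+14 = 54
W - R - C - P: 18+11+14 = 43
W - C - P - R: 7+14+22 = 43
W - C - R - P: 7+11+22 = 40
The minimum is 40.
One shortest path: W → C → R → P.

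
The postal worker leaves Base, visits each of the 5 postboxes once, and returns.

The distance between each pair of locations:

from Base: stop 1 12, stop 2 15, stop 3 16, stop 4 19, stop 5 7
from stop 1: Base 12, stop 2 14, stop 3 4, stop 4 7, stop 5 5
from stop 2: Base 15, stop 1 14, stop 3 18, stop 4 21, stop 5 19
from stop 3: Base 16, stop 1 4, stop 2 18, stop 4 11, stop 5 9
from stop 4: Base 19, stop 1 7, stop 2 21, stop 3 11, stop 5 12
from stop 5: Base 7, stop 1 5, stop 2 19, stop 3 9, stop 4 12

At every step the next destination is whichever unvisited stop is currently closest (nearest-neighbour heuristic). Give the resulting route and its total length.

Total distance 63 via the nearest-neighbour route Base → stop 5 → stop 1 → stop 3 → stop 4 → stop 2 → Base.

At Base the remaining stops are stop 5 7, stop 1 12, stop 2 15, stop 3 16, stop 4 19; go to stop 5.
At stop 5 the remaining stops are stop 1 5, stop 3 9, stop 4 12, stop 2 19; go to stop 1.
At stop 1 the remaining stops are stop 3 4, stop 4 7, stop 2 14; go to stop 3.
At stop 3 the remaining stops are stop 4 11, stop 2 18; go to stop 4.
At stop 4 the remaining stops are stop 2 21; go to stop 2.
Return stop 2→Base: 15.
Total = 7 + 5 + 4 + 11 + 21 + 15 = 63.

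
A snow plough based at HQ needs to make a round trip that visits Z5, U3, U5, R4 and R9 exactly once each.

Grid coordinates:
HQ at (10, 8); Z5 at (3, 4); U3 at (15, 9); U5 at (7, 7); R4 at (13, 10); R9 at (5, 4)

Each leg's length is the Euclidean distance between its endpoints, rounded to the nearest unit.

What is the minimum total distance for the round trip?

Minimum total distance: 27.

There are 60 distinct closed tours to check (reversals are equivalent).
HQ-Z5-U3-U5-R4-R9-HQ: 8+13+8+7+10+6 = 52
HQ-Z5-U3-U5-R9-R4-HQ: 8+13+8+4+10+4 = 47
HQ-Z5-U3-R4-U5-R9-HQ: 8+13+2+7+4+6 = 40
HQ-Z5-U3-R4-R9-U5-HQ: 8+13+2+10+4+3 = 40
HQ-Z5-U3-R9-U5-R4-HQ: 8+13+11+4+7+4 = 47
HQ-Z5-U3-R9-R4-U5-HQ: 8+13+11+10+7+3 = 52
HQ-Z5-U5-U3-R4-R9-HQ: 8+5+8+2+10+6 = 39
HQ-Z5-U5-U3-R9-R4-HQ: 8+5+8+11+10+4 = 46
HQ-Z5-U5-R4-U3-R9-HQ: 8+5+7+2+11+6 = 39
HQ-Z5-U5-R4-R9-U3-HQ: 8+5+7+10+11+5 = 46
HQ-Z5-U5-R9-U3-R4-HQ: 8+5+4+11+2+4 = 34
HQ-Z5-U5-R9-R4-U3-HQ: 8+5+4+10+2+5 = 34
HQ-Z5-R4-U3-U5-R9-HQ: 8+12+2+8+4+6 = 40
HQ-Z5-R4-U3-R9-U5-HQ: 8+12+2+11+4+3 = 40
… (46 more)
HQ-U3-R4-U5-Z5-R9-HQ: 5+2+7+5+2+6 = 27  ← best
The minimum is 27.
One optimal route: HQ → U3 → R4 → U5 → Z5 → R9 → HQ (or its reverse).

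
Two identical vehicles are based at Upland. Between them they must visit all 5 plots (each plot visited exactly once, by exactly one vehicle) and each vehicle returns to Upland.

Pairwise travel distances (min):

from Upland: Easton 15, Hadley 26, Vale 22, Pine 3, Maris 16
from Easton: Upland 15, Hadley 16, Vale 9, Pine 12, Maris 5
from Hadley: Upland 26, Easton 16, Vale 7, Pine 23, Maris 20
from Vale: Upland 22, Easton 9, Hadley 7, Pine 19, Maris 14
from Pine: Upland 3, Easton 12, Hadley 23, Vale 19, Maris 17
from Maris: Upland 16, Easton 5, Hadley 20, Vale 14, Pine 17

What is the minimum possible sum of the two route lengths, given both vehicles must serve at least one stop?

There are 2^4 − 1 = 15 ways to divide the 5 stops into two non-empty groups. For each, the best each vehicle can do is its own shortest tour through its group:
  {Easton} + {Hadley, Vale, Pine, Maris}: 30 + 63 = 93
  {Hadley} + {Easton, Vale, Pine, Maris}: 52 + 52 = 104
  {Easton, Hadley} + {Vale, Pine, Maris}: 57 + 52 = 109
  {Vale} + {Easton, Hadley, Pine, Maris}: 44 + 63 = 107
  {Easton, Vale} + {Hadley, Pine, Maris}: 46 + 62 = 108
  {Hadley, Vale} + {Easton, Pine, Maris}: 55 + 36 = 91
  … (15 splits in total)
  {Pine} + {Easton, Hadley, Vale, Maris}: 6 + 63 = 69  ← best
Best: vehicle 1 Upland → Pine → Upland = 6; vehicle 2 Upland → Hadley → Vale → Easton → Maris → Upland = 63; combined 69.

69 min — the smallest possible combined total.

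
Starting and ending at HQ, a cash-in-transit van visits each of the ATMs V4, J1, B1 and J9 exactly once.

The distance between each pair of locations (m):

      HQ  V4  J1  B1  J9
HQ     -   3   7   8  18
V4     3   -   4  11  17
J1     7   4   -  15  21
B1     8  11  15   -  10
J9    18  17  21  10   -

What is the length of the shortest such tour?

With 4 stops there are 4!/2 = 12 distinct round trips (a route and its reverse cost the same).
HQ → V4 → J1 → B1 → J9 → HQ: 3+4+15+10+18 = 50
HQ → V4 → J1 → J9 → B1 → HQ: 3+4+21+10+8 = 46
HQ → V4 → B1 → J1 → J9 → HQ: 3+11+15+21+18 = 68
HQ → V4 → B1 → J9 → J1 → HQ: 3+11+10+21+7 = 52
HQ → V4 → J9 → J1 → B1 → HQ: 3+17+21+15+8 = 64
HQ → V4 → J9 → B1 → J1 → HQ: 3+17+10+15+7 = 52
HQ → J1 → V4 → B1 → J9 → HQ: 7+4+11+10+18 = 50
HQ → J1 → V4 → J9 → B1 → HQ: 7+4+17+10+8 = 46
HQ → J1 → B1 → V4 → J9 → HQ: 7+15+11+17+18 = 68
HQ → J1 → J9 → V4 → B1 → HQ: 7+21+17+11+8 = 64
HQ → B1 → V4 → J1 → J9 → HQ: 8+11+4+21+18 = 62
HQ → B1 → J1 → V4 → J9 → HQ: 8+15+4+17+18 = 62
The minimum is 46.
One optimal route: HQ → V4 → J1 → J9 → B1 → HQ (or its reverse).

Minimum total distance: 46 m.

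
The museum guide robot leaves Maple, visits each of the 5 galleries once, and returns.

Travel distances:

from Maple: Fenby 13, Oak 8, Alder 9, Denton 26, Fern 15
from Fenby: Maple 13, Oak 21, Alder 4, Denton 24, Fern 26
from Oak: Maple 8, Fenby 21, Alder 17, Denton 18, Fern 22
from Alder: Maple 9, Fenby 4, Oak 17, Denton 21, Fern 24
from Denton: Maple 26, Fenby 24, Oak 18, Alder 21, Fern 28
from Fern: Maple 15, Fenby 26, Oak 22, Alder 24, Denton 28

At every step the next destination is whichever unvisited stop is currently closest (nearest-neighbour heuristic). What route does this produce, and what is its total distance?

96 along Maple → Oak → Alder → Fenby → Denton → Fern → Maple.

At Maple the remaining stops are Oak 8, Alder 9, Fenby 13, Fern 15, Denton 26; go to Oak.
At Oak the remaining stops are Alder 17, Denton 18, Fenby 21, Fern 22; go to Alder.
At Alder the remaining stops are Fenby 4, Denton 21, Fern 24; go to Fenby.
At Fenby the remaining stops are Denton 24, Fern 26; go to Denton.
At Denton the remaining stops are Fern 28; go to Fern.
Return Fern→Maple: 15.
Total = 8 + 17 + 4 + 24 + 28 + 15 = 96.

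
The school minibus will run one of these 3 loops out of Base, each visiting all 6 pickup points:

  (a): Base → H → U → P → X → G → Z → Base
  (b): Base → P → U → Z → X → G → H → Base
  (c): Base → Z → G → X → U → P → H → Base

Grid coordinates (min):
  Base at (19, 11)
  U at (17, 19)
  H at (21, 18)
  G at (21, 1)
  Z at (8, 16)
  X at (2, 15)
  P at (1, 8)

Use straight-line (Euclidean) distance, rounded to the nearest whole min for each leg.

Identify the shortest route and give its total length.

Shortest is (a), total 93 min.

(a): 7 + 4 + 19 + 7 + 24 + 20 + 12 = 93
(b): 18 + 19 + 9 + 6 + 24 + 17 + 7 = 100
(c): 12 + 20 + 24 + 16 + 19 + 22 + 7 = 120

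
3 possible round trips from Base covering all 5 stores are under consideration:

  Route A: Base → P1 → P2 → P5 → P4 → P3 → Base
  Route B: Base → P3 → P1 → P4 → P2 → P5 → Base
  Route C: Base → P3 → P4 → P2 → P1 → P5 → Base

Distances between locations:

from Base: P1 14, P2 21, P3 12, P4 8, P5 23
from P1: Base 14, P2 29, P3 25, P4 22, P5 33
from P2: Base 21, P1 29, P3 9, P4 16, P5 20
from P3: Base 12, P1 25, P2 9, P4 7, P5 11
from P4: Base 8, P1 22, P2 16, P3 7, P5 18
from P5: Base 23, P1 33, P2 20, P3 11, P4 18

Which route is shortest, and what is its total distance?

100 — Route A is the shortest.

Route A: 14 + 29 + 20 + 18 + 7 + 12 = 100
Route B: 12 + 25 + 22 + 16 + 20 + 23 = 118
Route C: 12 + 7 + 16 + 29 + 33 + 23 = 120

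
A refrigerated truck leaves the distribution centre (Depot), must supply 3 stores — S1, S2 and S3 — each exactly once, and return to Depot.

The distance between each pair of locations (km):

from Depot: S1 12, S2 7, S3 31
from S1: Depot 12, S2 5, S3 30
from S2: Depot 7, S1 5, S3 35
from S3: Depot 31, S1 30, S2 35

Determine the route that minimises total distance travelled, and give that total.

Minimum total distance: 73 km.

Depot→S1→S2→S3→Depot: 12+5+35+31 = 83
Depot→S1→S3→S2→Depot: 12+30+35+7 = 84
Depot→S2→S1→S3→Depot: 7+5+30+31 = 73
The minimum is 73.
One optimal route: Depot → S2 → S1 → S3 → Depot (or its reverse).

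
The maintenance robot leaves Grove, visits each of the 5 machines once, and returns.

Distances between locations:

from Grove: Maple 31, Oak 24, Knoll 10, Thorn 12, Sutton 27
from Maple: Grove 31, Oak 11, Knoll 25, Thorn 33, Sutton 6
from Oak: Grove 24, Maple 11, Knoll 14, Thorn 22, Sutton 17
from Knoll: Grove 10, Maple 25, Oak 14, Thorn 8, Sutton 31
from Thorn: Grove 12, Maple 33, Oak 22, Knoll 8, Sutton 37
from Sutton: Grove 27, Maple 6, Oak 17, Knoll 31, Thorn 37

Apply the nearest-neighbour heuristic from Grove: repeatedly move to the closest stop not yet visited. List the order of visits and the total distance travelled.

Grove → [Knoll:10 / Thorn:12 / Oak:24 / Sutton:27 / Maple:31] → Knoll (10)
Knoll → [Thorn:8 / Oak:14 / Maple:25 / Sutton:31] → Thorn (8)
Thorn → [Oak:22 / Maple:33 / Sutton:37] → Oak (22)
Oak → [Maple:11 / Sutton:17] → Maple (11)
Maple → [Sutton:6] → Sutton (6)
Return Sutton→Grove: 27.
Total = 10 + 8 + 22 + 11 + 6 + 27 = 84.

Total distance 84 via the nearest-neighbour route Grove → Knoll → Thorn → Oak → Maple → Sutton → Grove.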